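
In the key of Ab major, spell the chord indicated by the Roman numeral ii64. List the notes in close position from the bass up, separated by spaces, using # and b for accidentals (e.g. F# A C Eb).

F Bb Db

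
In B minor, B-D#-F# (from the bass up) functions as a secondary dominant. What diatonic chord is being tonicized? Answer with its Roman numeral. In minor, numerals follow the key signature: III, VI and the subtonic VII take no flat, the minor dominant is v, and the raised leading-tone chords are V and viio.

The chord is a major triad on B.
A dominant resolves down a perfect fifth: B → E. In B minor, E is scale degree 4, i.e. iv.

iv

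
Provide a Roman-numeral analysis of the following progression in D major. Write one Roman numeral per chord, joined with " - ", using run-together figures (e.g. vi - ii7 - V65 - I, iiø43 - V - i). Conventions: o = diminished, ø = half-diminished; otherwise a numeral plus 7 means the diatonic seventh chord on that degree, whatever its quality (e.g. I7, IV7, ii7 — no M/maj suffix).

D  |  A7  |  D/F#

I - V7 - I6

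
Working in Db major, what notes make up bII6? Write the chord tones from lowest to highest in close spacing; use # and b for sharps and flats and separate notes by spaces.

Gb Bbb Ebb

bII6 is the Neapolitan sixth — a major triad on the lowered second degree, here in its customary first inversion. In Db major that root is Ebb.
So the chord is Ebb-Gb-Bbb, a major triad.
With the 6 figure the chord is in first inversion; from the bass Gb upward in close position it reads Gb-Bbb-Ebb.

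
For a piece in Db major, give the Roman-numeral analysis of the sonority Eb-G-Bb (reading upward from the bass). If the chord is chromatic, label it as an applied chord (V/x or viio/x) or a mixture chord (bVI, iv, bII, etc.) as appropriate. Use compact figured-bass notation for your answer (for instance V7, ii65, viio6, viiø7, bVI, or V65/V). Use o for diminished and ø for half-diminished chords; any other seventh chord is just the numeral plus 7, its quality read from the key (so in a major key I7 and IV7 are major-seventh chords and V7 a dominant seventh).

V/V

Stacked in thirds the chord is Eb-G-Bb: a major triad on Eb.
Eb is not a diatonic chord root with this quality in Db major, but it lies a perfect fifth above Ab (V), so the chord functions as an applied dominant of V.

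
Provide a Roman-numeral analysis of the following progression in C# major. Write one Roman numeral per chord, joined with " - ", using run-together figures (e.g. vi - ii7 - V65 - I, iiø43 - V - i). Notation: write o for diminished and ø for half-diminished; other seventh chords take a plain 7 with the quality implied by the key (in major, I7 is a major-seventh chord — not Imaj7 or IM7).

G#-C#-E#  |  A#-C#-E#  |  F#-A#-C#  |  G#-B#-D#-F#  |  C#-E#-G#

G#-C#-E# has root C#, degree 1 in C# major, so I64.
A#-C#-E# has root A#, degree 6 in C# major, so vi.
F#-A#-C#: major triad on F# = scale degree 4 → IV.
G#-B#-D#-F#: root G# is the dominant; dominant seventh chord there is V7.
C#-E#-G#: root C# is the tonic; major triad there is I.

I64 - vi - IV - V7 - I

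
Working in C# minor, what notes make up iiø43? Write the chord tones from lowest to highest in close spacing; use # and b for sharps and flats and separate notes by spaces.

In C# minor, scale degree 2 is D#, and the diatonic chord built there is a half-diminished seventh chord.
That chord is spelled D#-F#-A-C#.
With the 43 figure the chord is in second inversion; from the bass A upward in close position it reads A-C#-D#-F#.

A C# D# F#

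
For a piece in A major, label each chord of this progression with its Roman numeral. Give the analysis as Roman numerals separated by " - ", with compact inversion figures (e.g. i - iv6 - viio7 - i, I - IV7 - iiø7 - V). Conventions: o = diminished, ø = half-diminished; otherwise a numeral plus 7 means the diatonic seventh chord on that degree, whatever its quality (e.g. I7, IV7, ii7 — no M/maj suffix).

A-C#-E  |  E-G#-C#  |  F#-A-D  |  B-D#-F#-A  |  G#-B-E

I - iii6 - IV6 - V7/V - V6

A-C#-E: root A is the tonic; major triad there is I.
E-G#-C#: minor triad on C# = scale degree 3 → iii6.
F#-A-D: root D is the subdominant; major triad there is IV6.
B-D#-F#-A is the secondary dominant of V (dominant seventh chord on B): V7/V.
G#-B-E: major triad on E = scale degree 5 → V6.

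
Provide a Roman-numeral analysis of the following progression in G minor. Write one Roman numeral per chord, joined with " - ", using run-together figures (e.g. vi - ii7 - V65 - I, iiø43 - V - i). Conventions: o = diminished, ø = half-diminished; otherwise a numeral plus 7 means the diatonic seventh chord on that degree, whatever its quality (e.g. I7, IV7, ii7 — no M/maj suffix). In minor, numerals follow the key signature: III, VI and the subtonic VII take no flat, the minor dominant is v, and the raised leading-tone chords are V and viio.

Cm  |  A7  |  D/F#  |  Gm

Cm has root C, degree 4 in G minor, so iv.
A7 is the secondary dominant of V (dominant seventh chord on A): V7/V.
D/F#: major triad on D = scale degree 5 → V6.
Gm: minor triad on G = scale degree 1 → i.

iv - V7/V - V6 - i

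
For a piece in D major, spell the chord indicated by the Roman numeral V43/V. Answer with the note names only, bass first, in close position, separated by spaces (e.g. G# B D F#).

The slash means an applied dominant: we want the dominant of V. In D major, V is A major, and its dominant is built on E.
Building a dominant seventh chord on E gives E-G#-B-D.
With the 43 figure the chord is in second inversion; from the bass B upward in close position it reads B-D-E-G#.

B D E G#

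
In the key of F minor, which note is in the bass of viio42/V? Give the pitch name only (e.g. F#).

Ab

The applied chord viio42/V is rooted on B: B-D-F-Ab.
The figure 42 means third inversion — the seventh is in the bass.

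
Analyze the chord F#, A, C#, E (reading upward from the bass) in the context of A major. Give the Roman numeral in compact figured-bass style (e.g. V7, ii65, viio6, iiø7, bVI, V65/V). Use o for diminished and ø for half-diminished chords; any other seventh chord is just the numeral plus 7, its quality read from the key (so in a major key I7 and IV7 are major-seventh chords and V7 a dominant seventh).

vi7

The pitches F#-A-C#-E form a minor seventh chord rooted on F#.
In A major, F# is the submediant; the diatonic minor seventh chord there is vi7.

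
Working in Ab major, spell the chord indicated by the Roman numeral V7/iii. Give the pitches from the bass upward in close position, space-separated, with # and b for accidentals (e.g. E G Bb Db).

G B D F

The slash means an applied dominant: we want the dominant of iii. In Ab major, iii is C minor, and its dominant is built on G.
Building a dominant seventh chord on G gives G-B-D-F.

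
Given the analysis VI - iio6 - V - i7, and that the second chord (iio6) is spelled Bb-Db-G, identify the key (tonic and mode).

F minor

iio6 is given as Bb-Db-G — a diminished triad with root G.
iio6 on G implies G is the supertonic; that puts the tonic at F, and the lowercase numeral fits minor mode.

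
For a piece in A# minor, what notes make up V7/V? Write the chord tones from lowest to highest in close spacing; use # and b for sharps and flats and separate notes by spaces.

The slash means an applied dominant: we want the dominant of V. In A# minor, V is E# major, and its dominant is built on B#.
Building a dominant seventh chord on B# gives B#-D##-F##-A#.

B# D## F## A#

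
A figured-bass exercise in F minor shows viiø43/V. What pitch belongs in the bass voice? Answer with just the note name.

The applied chord viiø43/V is rooted on B: B-D-F-A.
The figure 43 means second inversion — the fifth is in the bass.

F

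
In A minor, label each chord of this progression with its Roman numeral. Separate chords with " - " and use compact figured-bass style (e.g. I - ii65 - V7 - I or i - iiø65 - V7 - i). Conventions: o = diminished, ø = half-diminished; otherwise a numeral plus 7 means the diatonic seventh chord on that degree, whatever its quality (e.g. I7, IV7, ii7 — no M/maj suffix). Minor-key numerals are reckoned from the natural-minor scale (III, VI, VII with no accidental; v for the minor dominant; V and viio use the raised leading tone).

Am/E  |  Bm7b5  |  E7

i64 - iiø7 - V7

Am/E: root A is the tonic; minor triad there is i64.
Bm7b5: root B is the supertonic; half-diminished seventh chord there is iiø7.
E7 has root E, degree 5 in A minor, so V7.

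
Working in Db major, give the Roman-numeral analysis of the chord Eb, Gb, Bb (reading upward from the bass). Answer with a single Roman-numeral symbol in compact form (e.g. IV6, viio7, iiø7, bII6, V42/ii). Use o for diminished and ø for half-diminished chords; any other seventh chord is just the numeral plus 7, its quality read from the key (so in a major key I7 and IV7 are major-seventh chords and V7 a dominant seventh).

The pitches Eb-Gb-Bb form a minor triad rooted on Eb.
In Db major, Eb is the supertonic; the diatonic minor triad there is ii.

ii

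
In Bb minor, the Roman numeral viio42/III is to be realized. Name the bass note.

The applied chord viio42/III is rooted on C: C-Eb-Gb-Bbb.
The figure 42 means third inversion — the seventh is in the bass.

Bbb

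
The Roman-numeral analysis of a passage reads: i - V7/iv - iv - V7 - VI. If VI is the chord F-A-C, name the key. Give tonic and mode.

A minor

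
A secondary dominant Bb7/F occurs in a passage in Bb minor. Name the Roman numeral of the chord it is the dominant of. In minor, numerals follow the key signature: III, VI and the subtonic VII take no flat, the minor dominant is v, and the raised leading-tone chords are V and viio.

The chord is a dominant seventh chord on Bb.
A dominant resolves down a perfect fifth: Bb → Eb. In Bb minor, Eb is scale degree 4, i.e. iv.

iv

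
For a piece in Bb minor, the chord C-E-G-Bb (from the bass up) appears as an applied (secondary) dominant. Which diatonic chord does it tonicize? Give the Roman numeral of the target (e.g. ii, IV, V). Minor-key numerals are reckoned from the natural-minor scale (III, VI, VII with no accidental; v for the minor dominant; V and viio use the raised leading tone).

V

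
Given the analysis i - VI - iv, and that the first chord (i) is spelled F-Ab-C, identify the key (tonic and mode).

F minor

The chord Fm is a minor triad rooted on F; its label is i.
If F is scale degree 1 and the mode makes that degree carry a minor triad, the tonic is F and the mode is minor.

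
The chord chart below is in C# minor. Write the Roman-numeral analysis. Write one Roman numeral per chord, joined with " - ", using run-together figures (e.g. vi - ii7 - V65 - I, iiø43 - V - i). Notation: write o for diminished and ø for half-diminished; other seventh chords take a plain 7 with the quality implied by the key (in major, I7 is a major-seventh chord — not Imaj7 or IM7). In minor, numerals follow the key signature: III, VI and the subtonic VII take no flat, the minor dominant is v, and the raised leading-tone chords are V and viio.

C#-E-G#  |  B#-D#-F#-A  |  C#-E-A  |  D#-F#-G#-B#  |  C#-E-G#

C#-E-G#: root C# is the tonic; minor triad there is i.
B#-D#-F#-A: fully diminished seventh chord on B# = scale degree 7 → viio7.
C#-E-A has root A, degree 6 in C# minor, so VI6.
D#-F#-G#-B#: dominant seventh chord on G# = scale degree 5 → V43.
C#-E-G#: root C# is the tonic; minor triad there is i.

i - viio7 - VI6 - V43 - i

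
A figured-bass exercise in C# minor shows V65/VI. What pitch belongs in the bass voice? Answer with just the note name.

The applied chord V65/VI is rooted on E: E-G#-B-D.
The figure 65 means first inversion — the third is in the bass.

G#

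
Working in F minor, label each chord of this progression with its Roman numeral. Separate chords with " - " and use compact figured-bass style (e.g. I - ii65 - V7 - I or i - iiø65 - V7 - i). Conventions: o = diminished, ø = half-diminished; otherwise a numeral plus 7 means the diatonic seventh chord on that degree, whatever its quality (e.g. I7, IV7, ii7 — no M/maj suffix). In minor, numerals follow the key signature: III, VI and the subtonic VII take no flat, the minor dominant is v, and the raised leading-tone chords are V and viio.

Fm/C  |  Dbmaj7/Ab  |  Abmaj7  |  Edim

i64 - VI43 - III7 - viio

Fm/C: minor triad on F = scale degree 1 → i64.
Dbmaj7/Ab has root Db, degree 6 in F minor, so VI43.
Abmaj7 has root Ab, degree 3 in F minor, so III7.
Edim: root E is the leading tone; diminished triad there is viio.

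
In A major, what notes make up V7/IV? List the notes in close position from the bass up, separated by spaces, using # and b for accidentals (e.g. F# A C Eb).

V7/IV is a secondary dominant — the dominant seventh of IV. IV in A major is D, so the applied chord's root is A, a perfect fifth above.
Building a dominant seventh chord on A gives A-C#-E-G.

A C# E G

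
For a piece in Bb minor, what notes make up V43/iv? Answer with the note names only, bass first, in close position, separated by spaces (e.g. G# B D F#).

F Ab Bb D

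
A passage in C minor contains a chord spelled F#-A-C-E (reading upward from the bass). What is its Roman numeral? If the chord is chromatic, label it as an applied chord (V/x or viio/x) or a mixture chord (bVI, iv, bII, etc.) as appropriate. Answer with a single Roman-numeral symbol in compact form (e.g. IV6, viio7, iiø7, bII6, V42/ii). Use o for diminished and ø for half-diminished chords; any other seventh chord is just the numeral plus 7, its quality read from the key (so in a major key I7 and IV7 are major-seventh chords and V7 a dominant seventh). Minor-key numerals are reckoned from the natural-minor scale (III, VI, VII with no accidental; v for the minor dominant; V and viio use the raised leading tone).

The pitches F#-A-C-E form a half-diminished seventh chord rooted on F#.
F# sits a half step below G (V in C minor); a diminished chord there is the applied leading-tone chord of V.

viiø7/V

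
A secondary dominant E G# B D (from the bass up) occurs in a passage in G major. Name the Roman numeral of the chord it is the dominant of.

ii

The chord is a dominant seventh chord on E.
A dominant resolves down a perfect fifth: E → A. In G major, A is scale degree 2, i.e. ii.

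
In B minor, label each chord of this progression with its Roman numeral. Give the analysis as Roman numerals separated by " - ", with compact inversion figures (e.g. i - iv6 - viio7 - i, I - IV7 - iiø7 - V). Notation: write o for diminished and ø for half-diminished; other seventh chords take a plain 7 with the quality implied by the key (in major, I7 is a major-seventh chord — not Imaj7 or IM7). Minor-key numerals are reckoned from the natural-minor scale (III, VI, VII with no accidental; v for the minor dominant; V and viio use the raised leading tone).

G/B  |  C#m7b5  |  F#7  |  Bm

VI6 - iiø7 - V7 - i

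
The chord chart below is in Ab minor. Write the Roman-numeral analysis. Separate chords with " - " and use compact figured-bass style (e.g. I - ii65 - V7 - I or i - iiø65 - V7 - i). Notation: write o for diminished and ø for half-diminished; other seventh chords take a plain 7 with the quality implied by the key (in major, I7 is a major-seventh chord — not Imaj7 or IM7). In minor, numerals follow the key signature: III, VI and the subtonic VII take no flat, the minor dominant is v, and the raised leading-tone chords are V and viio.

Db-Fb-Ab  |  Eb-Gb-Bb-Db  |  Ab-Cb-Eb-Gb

iv - v7 - i7

Db-Fb-Ab: minor triad on Db = scale degree 4 → iv.
Eb-Gb-Bb-Db: root Eb is the dominant; minor seventh chord there is v7.
Ab-Cb-Eb-Gb: root Ab is the tonic; minor seventh chord there is i7.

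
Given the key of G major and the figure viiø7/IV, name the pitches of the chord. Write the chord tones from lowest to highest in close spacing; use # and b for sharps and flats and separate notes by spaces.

viiø7/IV is a secondary leading-tone chord. The target IV is C in G major; the applied chord is rooted a semitone below, on B.
Building a half-diminished seventh chord on B gives B-D-F-A.

B D F A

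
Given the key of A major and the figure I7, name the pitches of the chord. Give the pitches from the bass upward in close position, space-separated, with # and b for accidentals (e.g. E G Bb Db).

In A major, scale degree 1 is A, and the diatonic chord built there is a major seventh chord.
That chord is spelled A-C#-E-G#.

A C# E G#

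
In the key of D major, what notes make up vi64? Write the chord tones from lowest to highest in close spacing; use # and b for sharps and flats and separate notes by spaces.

The numeral's case and figure indicate a minor triad. In D major its root, the sixth degree, is B.
Stacking thirds from B gives B-D-F#.
The figured bass 64 indicates second inversion, placing the fifth (F#) in the bass: F#-B-D.

F# B D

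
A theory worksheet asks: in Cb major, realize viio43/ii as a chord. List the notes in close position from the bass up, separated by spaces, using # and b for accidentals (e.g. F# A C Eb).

Gb Bbb C Eb

The slash marks an applied leading-tone chord: viio of ii. In Cb major, ii is Db, so the leading tone to it is C, a half step below.
Building a fully diminished seventh chord on C gives C-Eb-Gb-Bbb.
The figured bass 43 indicates second inversion, placing the fifth (Gb) in the bass: Gb-Bbb-C-Eb.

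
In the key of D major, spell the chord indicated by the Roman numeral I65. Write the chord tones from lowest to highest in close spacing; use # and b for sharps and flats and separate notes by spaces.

F# A C# D

The numeral's case and figure indicate a major seventh chord. In D major its root, the first degree, is D.
That chord is spelled D-F#-A-C#.
With the 65 figure the chord is in first inversion; from the bass F# upward in close position it reads F#-A-C#-D.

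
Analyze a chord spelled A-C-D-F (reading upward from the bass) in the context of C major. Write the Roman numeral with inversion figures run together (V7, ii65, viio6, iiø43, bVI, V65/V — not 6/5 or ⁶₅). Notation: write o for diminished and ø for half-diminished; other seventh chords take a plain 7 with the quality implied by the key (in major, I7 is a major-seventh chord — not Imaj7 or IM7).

ii43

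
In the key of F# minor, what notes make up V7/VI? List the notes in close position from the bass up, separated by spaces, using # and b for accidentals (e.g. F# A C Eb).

A C# E G

The slash means an applied dominant: we want the dominant of VI. In F# minor, VI is D major, and its dominant is built on A.
Building a dominant seventh chord on A gives A-C#-E-G.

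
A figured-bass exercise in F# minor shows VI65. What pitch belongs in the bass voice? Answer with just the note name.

F#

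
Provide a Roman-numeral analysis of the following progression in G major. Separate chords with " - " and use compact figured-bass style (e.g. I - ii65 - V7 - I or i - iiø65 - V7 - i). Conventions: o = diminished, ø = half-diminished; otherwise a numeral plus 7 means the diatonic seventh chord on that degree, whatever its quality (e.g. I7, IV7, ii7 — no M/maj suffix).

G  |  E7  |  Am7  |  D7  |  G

G: major triad on G = scale degree 1 → I.
E7: a dominant seventh chord on E, the applied dominant of ii → V7/ii.
Am7: minor seventh chord on A = scale degree 2 → ii7.
D7: root D is the dominant; dominant seventh chord there is V7.
G has root G, degree 1 in G major, so I.

I - V7/ii - ii7 - V7 - I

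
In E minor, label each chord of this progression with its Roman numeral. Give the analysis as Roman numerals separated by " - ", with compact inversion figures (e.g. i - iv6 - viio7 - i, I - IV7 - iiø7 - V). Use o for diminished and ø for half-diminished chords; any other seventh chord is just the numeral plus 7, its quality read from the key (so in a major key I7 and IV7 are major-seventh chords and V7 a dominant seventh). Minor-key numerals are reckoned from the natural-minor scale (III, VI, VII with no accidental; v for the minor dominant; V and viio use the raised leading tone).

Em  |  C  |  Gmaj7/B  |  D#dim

i - VI - III65 - viio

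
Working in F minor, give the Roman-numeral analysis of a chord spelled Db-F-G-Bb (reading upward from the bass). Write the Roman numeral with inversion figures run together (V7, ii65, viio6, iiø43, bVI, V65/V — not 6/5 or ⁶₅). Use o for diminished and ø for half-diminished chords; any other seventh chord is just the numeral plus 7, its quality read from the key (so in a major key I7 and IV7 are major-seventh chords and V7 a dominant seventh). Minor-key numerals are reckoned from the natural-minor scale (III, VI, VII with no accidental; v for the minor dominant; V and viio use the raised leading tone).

iiø43

The pitches G-Bb-Db-F form a half-diminished seventh chord rooted on G.
G is scale degree 2 in F minor, and a half-diminished seventh chord on that degree is written iiø7.
With Db in the bass the chord is in second inversion, so the figured bass is 43.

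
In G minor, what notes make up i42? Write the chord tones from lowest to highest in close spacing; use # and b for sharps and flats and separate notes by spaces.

F G Bb D

In G minor, the first degree is G, and the diatonic chord built there is a minor seventh chord.
Stacking thirds from G gives G-Bb-D-F.
With the 42 figure the chord is in third inversion; from the bass F upward in close position it reads F-G-Bb-D.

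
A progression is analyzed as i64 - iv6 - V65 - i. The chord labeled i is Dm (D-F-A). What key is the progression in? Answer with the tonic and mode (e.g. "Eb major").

D minor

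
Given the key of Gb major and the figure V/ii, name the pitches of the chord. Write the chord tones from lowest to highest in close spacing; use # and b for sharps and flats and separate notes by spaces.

The slash means an applied dominant: we want the dominant of ii. In Gb major, ii is Ab minor, and its dominant is built on Eb.
Building a major triad on Eb gives Eb-G-Bb.

Eb G Bb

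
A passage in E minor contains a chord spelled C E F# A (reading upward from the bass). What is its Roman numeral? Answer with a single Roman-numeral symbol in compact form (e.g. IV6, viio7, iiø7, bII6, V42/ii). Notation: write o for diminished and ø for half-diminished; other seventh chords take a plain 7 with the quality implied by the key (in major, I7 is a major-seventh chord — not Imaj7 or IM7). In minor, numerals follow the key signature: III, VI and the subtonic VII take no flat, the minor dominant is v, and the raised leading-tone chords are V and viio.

The pitches F#-A-C-E form a half-diminished seventh chord rooted on F#.
In E minor, F# is the supertonic; the diatonic half-diminished seventh chord there is iiø7.
With C in the bass the chord is in second inversion, so the figured bass is 43.

iiø43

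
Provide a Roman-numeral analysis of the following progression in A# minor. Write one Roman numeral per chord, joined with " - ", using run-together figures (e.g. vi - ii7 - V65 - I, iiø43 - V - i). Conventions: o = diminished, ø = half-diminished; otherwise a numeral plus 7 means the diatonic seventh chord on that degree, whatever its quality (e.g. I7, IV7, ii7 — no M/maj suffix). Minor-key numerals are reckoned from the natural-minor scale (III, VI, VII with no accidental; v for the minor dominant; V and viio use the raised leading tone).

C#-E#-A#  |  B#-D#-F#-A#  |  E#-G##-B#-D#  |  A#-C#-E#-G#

i6 - iiø7 - V7 - i7

C#-E#-A# has root A#, degree 1 in A# minor, so i6.
B#-D#-F#-A# has root B#, degree 2 in A# minor, so iiø7.
E#-G##-B#-D#: dominant seventh chord on E# = scale degree 5 → V7.
A#-C#-E#-G#: minor seventh chord on A# = scale degree 1 → i7.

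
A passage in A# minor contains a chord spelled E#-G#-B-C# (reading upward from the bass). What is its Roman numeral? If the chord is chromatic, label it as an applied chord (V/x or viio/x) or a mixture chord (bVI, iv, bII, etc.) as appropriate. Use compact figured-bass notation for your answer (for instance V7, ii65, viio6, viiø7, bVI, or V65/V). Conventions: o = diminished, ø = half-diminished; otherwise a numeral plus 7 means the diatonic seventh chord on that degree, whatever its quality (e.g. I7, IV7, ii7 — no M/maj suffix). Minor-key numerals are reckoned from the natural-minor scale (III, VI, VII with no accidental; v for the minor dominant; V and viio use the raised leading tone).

V65/VI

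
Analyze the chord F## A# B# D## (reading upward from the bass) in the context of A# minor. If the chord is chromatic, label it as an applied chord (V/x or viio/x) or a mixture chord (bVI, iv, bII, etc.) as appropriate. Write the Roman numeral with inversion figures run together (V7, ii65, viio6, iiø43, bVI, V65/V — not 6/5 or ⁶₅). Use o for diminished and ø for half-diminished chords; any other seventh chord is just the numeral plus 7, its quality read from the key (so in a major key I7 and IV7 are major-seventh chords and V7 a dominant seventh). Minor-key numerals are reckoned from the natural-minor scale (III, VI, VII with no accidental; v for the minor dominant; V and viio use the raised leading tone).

V43/V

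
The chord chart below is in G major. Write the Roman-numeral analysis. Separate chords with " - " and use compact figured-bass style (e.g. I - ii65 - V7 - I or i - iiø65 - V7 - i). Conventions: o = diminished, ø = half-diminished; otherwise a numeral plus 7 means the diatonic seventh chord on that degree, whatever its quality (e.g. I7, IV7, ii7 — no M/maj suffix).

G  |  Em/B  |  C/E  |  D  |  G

I - vi64 - IV6 - V - I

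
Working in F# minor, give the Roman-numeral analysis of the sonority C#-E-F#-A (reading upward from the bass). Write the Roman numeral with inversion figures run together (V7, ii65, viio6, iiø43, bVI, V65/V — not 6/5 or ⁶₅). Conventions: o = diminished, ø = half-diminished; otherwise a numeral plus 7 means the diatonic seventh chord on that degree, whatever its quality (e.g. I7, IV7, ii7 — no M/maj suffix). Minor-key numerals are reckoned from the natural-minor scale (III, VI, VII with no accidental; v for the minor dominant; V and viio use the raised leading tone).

The pitches F#-A-C#-E form a minor seventh chord rooted on F#.
F# is scale degree 1 in F# minor, and a minor seventh chord on that degree is written i7.
With C# in the bass the chord is in second inversion, so the figured bass is 43.

i43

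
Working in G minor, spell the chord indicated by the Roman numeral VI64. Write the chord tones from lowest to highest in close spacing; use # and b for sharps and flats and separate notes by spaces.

Bb Eb G

In G minor, scale degree 6 is Eb, and the diatonic chord built there is a major triad.
Stacking thirds from Eb gives Eb-G-Bb.
The figured bass 64 indicates second inversion, placing the fifth (Bb) in the bass: Bb-Eb-G.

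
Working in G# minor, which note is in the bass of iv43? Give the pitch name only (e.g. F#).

iv in G# minor has root C#; the chord is C#-E-G#-B.
The figure 43 means second inversion — the fifth is in the bass.

G#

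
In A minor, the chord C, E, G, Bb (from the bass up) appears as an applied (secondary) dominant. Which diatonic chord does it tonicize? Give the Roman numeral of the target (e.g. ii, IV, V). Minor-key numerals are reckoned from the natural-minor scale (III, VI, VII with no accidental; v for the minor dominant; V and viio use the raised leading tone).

The chord is a dominant seventh chord on C.
A dominant resolves down a perfect fifth: C → F. In A minor, F is scale degree 6, i.e. VI.

VI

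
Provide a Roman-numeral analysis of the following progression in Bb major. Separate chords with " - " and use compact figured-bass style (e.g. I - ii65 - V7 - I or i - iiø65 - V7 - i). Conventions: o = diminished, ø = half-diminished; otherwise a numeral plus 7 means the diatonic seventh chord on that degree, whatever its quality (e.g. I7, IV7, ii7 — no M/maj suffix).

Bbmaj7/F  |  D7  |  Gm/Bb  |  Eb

Bbmaj7/F: major seventh chord on Bb = scale degree 1 → I43.
D7 is the secondary dominant of vi (dominant seventh chord on D): V7/vi.
Gm/Bb: minor triad on G = scale degree 6 → vi6.
Eb: major triad on Eb = scale degree 4 → IV.

I43 - V7/vi - vi6 - IV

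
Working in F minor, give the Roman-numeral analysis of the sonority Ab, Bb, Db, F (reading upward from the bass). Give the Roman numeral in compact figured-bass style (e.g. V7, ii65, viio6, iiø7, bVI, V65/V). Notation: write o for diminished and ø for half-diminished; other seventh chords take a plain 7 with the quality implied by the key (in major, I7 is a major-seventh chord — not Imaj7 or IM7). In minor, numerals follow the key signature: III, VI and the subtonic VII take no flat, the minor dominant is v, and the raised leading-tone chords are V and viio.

iv42

Stacked in thirds the chord is Bb-Db-F-Ab: a minor seventh chord on Bb.
Bb is scale degree 4 in F minor, and a minor seventh chord on that degree is written iv7.
With Ab in the bass the chord is in third inversion, so the figured bass is 42.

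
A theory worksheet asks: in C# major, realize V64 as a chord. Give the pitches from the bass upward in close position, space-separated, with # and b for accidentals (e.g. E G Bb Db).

D# G# B#

The numeral's case and figure indicate a major triad. In C# major its root, scale degree 5, is G#.
Stacking thirds from G# gives G#-B#-D#.
With the 64 figure the chord is in second inversion; from the bass D# upward in close position it reads D#-G#-B#.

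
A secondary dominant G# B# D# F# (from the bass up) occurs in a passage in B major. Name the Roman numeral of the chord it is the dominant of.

The chord is a dominant seventh chord on G#.
A dominant resolves down a perfect fifth: G# → C#. In B major, C# is scale degree 2, i.e. ii.

ii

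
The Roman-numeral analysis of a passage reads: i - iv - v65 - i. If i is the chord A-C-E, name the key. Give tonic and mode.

A minor

The anchor chord is a minor triad on A, labeled i.
If A is scale degree 1 and the mode makes that degree carry a minor triad, the tonic is A and the mode is minor.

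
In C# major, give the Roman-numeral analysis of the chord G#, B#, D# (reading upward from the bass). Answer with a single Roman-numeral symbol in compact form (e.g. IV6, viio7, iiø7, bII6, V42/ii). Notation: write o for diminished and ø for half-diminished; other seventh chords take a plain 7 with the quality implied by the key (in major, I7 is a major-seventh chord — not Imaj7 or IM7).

Stacked in thirds the chord is G#-B#-D#: a major triad on G#.
G# is scale degree 5 in C# major, and a major triad on that degree is written V.

V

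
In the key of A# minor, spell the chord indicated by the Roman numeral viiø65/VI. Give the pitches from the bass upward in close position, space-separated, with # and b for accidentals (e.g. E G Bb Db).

G# B D# E#

viiø65/VI is a secondary leading-tone chord. The target VI is F# in A# minor; the applied chord is rooted a semitone below, on E#.
Building a half-diminished seventh chord on E# gives E#-G#-B-D#.
The figured bass 65 indicates first inversion, placing the third (G#) in the bass: G#-B-D#-E#.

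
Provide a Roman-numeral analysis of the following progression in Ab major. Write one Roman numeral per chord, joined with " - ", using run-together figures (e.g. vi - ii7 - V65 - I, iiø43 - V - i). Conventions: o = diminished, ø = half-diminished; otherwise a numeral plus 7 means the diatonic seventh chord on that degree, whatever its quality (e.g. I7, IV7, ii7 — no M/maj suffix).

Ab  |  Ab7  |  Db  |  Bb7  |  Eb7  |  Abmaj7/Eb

I - V7/IV - IV - V7/V - V7 - I43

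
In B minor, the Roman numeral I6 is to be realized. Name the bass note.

D#

I in B minor has root B; the chord is B-D#-F#.
The figure 6 means first inversion — the third is in the bass.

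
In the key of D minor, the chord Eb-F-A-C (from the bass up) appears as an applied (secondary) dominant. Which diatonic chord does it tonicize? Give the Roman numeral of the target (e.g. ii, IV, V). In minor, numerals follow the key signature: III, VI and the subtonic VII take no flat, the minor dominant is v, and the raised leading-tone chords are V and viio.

VI

The chord is a dominant seventh chord on F.
A dominant resolves down a perfect fifth: F → Bb. In D minor, Bb is scale degree 6, i.e. VI.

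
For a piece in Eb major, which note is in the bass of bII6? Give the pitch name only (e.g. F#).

bII in Eb major has root Fb; the chord is Fb-Ab-Cb.
The figure 6 means first inversion — the third is in the bass.

Ab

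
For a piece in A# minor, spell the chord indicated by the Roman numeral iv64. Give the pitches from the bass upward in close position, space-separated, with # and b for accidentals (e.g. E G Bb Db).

A# D# F#

In A# minor, the fourth degree is D#, and the diatonic chord built there is a minor triad.
Stacking thirds from D# gives D#-F#-A#.
The figured bass 64 indicates second inversion, placing the fifth (A#) in the bass: A#-D#-F#.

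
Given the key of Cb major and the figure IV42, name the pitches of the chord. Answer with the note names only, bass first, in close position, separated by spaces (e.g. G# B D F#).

In Cb major, the fourth degree is Fb, and the diatonic chord built there is a major seventh chord.
Stacking thirds from Fb gives Fb-Ab-Cb-Eb.
The figured bass 42 indicates third inversion, placing the seventh (Eb) in the bass: Eb-Fb-Ab-Cb.

Eb Fb Ab Cb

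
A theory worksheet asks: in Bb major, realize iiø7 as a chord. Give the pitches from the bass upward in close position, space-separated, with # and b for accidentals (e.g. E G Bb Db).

C Eb Gb Bb

iiø7 is the half-diminished supertonic seventh, borrowed from the parallel minor. In Bb major that root is C.
So the chord is C-Eb-Gb-Bb.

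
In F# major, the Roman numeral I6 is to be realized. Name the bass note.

A#

I in F# major has root F#; the chord is F#-A#-C#.
The figure 6 means first inversion — the third is in the bass.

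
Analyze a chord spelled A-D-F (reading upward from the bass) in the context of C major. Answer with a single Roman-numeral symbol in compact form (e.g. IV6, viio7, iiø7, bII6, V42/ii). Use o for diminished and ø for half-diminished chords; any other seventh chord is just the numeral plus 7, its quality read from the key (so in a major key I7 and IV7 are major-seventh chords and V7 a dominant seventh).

ii64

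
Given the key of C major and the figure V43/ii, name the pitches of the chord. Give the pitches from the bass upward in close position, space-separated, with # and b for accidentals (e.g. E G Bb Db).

E G A C#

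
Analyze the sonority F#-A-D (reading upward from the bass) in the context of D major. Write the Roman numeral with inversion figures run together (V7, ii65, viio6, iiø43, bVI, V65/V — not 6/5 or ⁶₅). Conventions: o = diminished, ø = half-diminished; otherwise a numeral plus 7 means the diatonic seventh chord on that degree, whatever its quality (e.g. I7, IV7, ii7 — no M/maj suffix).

I6

Stacked in thirds the chord is D-F#-A: a major triad on D.
In D major, D is the tonic; the diatonic major triad there is I.
With F# in the bass the chord is in first inversion, so the figured bass is 6.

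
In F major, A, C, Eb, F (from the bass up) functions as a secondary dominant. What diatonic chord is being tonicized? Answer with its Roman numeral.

IV

The chord is a dominant seventh chord on F.
A dominant resolves down a perfect fifth: F → Bb. In F major, Bb is scale degree 4, i.e. IV.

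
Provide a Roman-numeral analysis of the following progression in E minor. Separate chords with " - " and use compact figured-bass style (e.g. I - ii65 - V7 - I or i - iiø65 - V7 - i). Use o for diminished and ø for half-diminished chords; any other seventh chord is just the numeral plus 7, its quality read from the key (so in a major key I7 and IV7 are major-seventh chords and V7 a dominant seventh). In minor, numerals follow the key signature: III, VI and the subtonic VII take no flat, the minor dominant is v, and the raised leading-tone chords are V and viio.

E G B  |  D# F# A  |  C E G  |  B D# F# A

i - viio - VI - V7

E-G-B has root E, degree 1 in E minor, so i.
D#-F#-A: root D# is the leading tone; diminished triad there is viio.
C-E-G has root C, degree 6 in E minor, so VI.
B-D#-F#-A: root B is the dominant; dominant seventh chord there is V7.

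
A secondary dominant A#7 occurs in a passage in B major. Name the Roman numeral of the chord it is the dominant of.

The chord is a dominant seventh chord on A#.
A dominant resolves down a perfect fifth: A# → D#. In B major, D# is scale degree 3, i.e. iii.

iii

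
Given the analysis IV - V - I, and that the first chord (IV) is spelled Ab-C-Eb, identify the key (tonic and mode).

Eb major

The chord Ab is a major triad rooted on Ab; its label is IV.
If Ab is scale degree 4 and the mode makes that degree carry a major triad, the tonic is Eb and the mode is major.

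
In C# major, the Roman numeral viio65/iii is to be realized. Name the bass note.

The applied chord viio65/iii is rooted on D##: D##-F##-A#-C#.
The figure 65 means first inversion — the third is in the bass.

F##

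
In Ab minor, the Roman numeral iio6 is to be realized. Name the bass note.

Db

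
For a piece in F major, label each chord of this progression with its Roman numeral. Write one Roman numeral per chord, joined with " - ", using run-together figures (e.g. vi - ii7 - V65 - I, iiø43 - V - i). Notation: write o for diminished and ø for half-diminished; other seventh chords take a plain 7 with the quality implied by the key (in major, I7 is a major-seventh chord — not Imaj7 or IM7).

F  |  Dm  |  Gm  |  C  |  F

I - vi - ii - V - I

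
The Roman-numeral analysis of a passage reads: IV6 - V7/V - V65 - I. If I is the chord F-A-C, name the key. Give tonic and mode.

I is given as F-A-C — a major triad with root F.
If F is scale degree 1 and the mode makes that degree carry a major triad, the tonic is F and the mode is major.

F major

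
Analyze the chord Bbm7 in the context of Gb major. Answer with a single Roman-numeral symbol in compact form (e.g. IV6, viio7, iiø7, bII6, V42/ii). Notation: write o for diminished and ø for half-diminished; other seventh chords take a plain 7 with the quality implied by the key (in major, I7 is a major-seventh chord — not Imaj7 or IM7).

iii7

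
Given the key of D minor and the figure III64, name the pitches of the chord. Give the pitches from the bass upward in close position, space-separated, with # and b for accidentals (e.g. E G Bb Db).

In D minor, the third degree is F, and the diatonic chord built there is a major triad.
Stacking thirds from F gives F-A-C.
With the 64 figure the chord is in second inversion; from the bass C upward in close position it reads C-F-A.

C F A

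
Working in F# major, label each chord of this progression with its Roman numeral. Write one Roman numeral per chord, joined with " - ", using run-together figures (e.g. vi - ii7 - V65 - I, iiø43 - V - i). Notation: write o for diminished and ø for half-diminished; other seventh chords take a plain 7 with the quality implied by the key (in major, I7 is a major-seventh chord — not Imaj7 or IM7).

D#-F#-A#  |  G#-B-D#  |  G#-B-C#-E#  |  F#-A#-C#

D#-F#-A#: minor triad on D# = scale degree 6 → vi.
G#-B-D#: minor triad on G# = scale degree 2 → ii.
G#-B-C#-E#: dominant seventh chord on C# = scale degree 5 → V43.
F#-A#-C# has root F#, degree 1 in F# major, so I.

vi - ii - V43 - I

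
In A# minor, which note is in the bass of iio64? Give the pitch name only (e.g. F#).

iio in A# minor has root B#; the chord is B#-D#-F#.
The figure 64 means second inversion — the fifth is in the bass.

F#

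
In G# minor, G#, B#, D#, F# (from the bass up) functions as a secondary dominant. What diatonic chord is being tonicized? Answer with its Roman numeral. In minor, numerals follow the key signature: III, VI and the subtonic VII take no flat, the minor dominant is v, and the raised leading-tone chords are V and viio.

The chord is a dominant seventh chord on G#.
A dominant resolves down a perfect fifth: G# → C#. In G# minor, C# is scale degree 4, i.e. iv.

iv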